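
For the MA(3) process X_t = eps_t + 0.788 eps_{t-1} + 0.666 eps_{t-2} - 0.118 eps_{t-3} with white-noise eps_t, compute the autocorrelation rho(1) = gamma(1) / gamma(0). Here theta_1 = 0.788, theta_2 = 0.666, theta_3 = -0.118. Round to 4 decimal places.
\rho(1) = 0.5938

For an MA(q) process with theta_0 = 1, the autocovariance is
  gamma(k) = sigma^2 * sum_{i=0..q-k} theta_i * theta_{i+k},
and rho(k) = gamma(k) / gamma(0). Sigma^2 cancels.
  numerator   = (1)*(0.788) + (0.788)*(0.666) + (0.666)*(-0.118) = 1.23422.
  denominator = (1)^2 + (0.788)^2 + (0.666)^2 + (-0.118)^2 = 2.078424.
  rho(1) = 1.23422 / 2.078424 = 0.5938.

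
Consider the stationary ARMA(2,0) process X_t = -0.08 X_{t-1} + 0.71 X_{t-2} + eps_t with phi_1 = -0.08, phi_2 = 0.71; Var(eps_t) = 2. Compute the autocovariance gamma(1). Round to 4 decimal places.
\gamma(1) = -1.2042

Multiply the model equation by X_{t-k} and take expectations. With theta_0 = psi_0 = 1 and psi_j the MA(infinity) weights, this gives
  gamma(k) - sum_i phi_i gamma(k-i) = c_k,
  c_k = sigma^2 * sum_{j=k..q} theta_j psi_{j-k}   (c_k = 0 for k > q),
using gamma(-m) = gamma(m).
Pure AR (q = 0): c_0 = sigma^2 = 2, c_k = 0 for k >= 1.
Equations for k = 0, 1, 2 (AR order 2, c_2 = 0):
  (E0) gamma(0) = phi_1 gamma(1) + phi_2 gamma(2) + c_0
  (E1) gamma(1) = phi_1 gamma(0) + phi_2 gamma(1) + c_1
  (E2) gamma(2) = phi_1 gamma(1) + phi_2 gamma(0)
From (E1): gamma(1) = A gamma(0) + B with
  A = phi_1 / (1 - phi_2) = -0.08 / 0.29 = -0.275862,   B = c_1 / (1 - phi_2) = 0 / 0.29 = 0.
Insert (E2) into (E0): gamma(0) (1 - phi_2^2) = phi_1 (1 + phi_2) gamma(1) + c_0.
  phi_1 (1 + phi_2) = (-0.08)(1.71) = -0.1368,   1 - phi_2^2 = 0.4959.
Replace gamma(1) by A gamma(0) + B and collect gamma(0):
  gamma(0) [0.4959 - (-0.1368)(-0.275862)] = c_0 = 2
  gamma(0) * 0.458162 = 2
  gamma(0) = 2 / 0.458162 = 4.365268.
  gamma(1) = A gamma(0) = (-0.275862)(4.365268) = -1.204212.
Therefore gamma(1) = -1.2042 (to 4 decimal places).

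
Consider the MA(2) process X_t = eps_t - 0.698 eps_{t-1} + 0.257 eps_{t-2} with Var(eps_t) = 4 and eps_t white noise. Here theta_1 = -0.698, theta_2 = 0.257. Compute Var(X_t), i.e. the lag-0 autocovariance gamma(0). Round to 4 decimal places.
\gamma(0) = 6.2130

For an MA(q) process X_t = eps_t + sum_i theta_i eps_{t-i} with
Var(eps_t) = sigma^2, the variance is
  gamma(0) = sigma^2 * (1 + sum_i theta_i^2).
  sum_i theta_i^2 = (-0.698)^2 + (0.257)^2 = 0.487204 + 0.066049 = 0.553253.
  gamma(0) = 4 * (1 + 0.553253) = 4 * 1.553253 = 6.213012, which rounds to 6.2130.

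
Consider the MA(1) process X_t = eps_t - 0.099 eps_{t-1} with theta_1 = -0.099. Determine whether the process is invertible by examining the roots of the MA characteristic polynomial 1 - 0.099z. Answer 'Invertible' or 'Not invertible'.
\text{Invertible}

The MA(q) characteristic polynomial is P(z) = 1 - 0.099z.
Invertibility requires all roots to lie outside the unit circle, i.e. |z| > 1 for every root.
This is linear in z: 1 + (-0.099) z = 0  =>  z = -1/(-0.099) = 10.10101,  |z| = 10.10101.
Moduli of all roots: 10.1010.
All moduli strictly greater than 1? Yes.
Verdict: Invertible.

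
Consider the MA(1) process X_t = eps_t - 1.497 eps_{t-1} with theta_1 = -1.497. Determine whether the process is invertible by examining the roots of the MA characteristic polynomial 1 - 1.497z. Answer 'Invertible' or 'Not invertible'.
\text{Not invertible}

The MA(q) characteristic polynomial is P(z) = 1 - 1.497z.
Invertibility requires all roots to lie outside the unit circle, i.e. |z| > 1 for every root.
This is linear in z: 1 + (-1.497) z = 0  =>  z = -1/(-1.497) = 0.668003,  |z| = 0.668003.
Moduli of all roots: 0.6680.
All moduli strictly greater than 1? No.
Verdict: Not invertible.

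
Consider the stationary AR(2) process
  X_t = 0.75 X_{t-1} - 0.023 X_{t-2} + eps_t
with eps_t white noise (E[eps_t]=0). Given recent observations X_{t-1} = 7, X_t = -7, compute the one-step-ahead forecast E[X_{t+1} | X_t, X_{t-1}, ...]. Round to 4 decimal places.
E[X_{t+1} \mid \mathcal F_t] = -5.4110

For an AR(p) model X_t = c + sum_i phi_i X_{t-i} + eps_t, the
one-step-ahead conditional mean is
  E[X_{t+1} | X_t, ...] = c + sum_i phi_i X_{t+1-i}.
Substitute known values:
  E[X_{t+1} | ...] = (0.75) * (-7) + (-0.023) * (7)
                   = -5.4110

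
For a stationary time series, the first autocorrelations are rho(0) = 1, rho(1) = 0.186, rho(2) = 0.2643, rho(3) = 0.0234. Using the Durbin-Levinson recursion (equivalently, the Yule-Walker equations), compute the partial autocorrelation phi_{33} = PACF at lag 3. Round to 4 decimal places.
\phi_{33} = -0.0640

The PACF at lag k is phi_{kk}, the last component of the solution
to the Yule-Walker system G_k phi = r_k where
  (G_k)_{ij} = rho(|i - j|), (r_k)_i = rho(i), i,j = 1..k.
Equivalently, Durbin-Levinson gives phi_{kk} iteratively:
  phi_{11} = rho(1)
  phi_{kk} = [rho(k) - sum_{j=1..k-1} phi_{k-1,j} rho(k-j)]
            / [1 - sum_{j=1..k-1} phi_{k-1,j} rho(j)],
  phi_{k,j} = phi_{k-1,j} - phi_{kk} phi_{k-1,k-j},  j = 1..k-1.
Step k = 1:
  phi_11 = rho(1) = 0.186.
Step k = 2:
  phi_22 = [rho(2) - phi_11 rho(1)] / [1 - phi_11 rho(1)] = [0.2643 - (0.186)(0.186)] / [1 - (0.186)(0.186)]
         = 0.229704 / 0.965404 = 0.237936.
  Update: phi_21 = phi_11 - phi_22 phi_11 = 0.186 - (0.237936)(0.186) = 0.141744.
Step k = 3:
  phi_33 = [rho(3) - phi_21 rho(2) - phi_22 rho(1)] / [1 - phi_21 rho(1) - phi_22 rho(2)]
    numerator   = 0.0234 - (0.141744)(0.2643) - (0.237936)(0.186) = -0.05831896
    denominator = 1 - (0.141744)(0.186) - (0.237936)(0.2643) = 0.91074924
  phi_33 = -0.05831896 / 0.91074924 = -0.064.
Therefore phi_{33} = -0.0640.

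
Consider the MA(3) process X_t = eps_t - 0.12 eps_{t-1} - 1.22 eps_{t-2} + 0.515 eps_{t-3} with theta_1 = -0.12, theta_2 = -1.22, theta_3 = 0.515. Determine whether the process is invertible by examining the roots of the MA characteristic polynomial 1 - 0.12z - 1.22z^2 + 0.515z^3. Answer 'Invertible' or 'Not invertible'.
\text{Not invertible}

The MA(q) characteristic polynomial is P(z) = 1 - 0.12z - 1.22z^2 + 0.515z^3.
Invertibility requires all roots to lie outside the unit circle, i.e. |z| > 1 for every root.
Degree 3: look for a simple real root z0 first, then factor out (1 - z/z0) and solve the remaining quadratic.
Testing z0 = 2: P(2) = 1 + (-0.12)(2) + (-1.22)(2)^2 + (0.515)(2)^3
  = 1 + (-0.24) + (-4.88) + (4.12) = 0.  So z_0 = 2 is a root, |z_0| = 2.
Divide out the factor (1 - 0.5 z) = (1 - z/z0) (since 1/z0 = 0.5):
  P(z) = (1 - 0.5 z)(1 + (0.38) z + (-1.03) z^2)
  [check: z-coef 0.38 - (0.5) = -0.12; z^2-coef -1.03 - (0.5)(0.38) = -1.22; z^3-coef -(0.5)(-1.03) = 0.515.]
Remaining roots from the quadratic factor 1 + (0.38) z + (-1.03) z^2:
  Set 1 + (0.38) z + (-1.03) z^2 = 0, i.e. a z^2 + b z + c = 0 with a = -1.03, b = 0.38, c = 1.
  Discriminant D = b^2 - 4ac = (0.38)^2 - 4*(-1.03)*1 = 0.1444 - (-4.12) = 4.2644.
  D >= 0, so the roots are real: z = (-b +/- sqrt(D)) / (2a) = (-0.38 +/- 2.065042) / (-2.06).
    z_1 = (-0.38 + 2.065042) / (-2.06) = -0.818,   |z_1| = 0.818.
    z_2 = (-0.38 - 2.065042) / (-2.06) = 1.1869,   |z_2| = 1.1869.
Moduli of all roots: 2.0000, 0.8180, 1.1869.
All moduli strictly greater than 1? No.
Verdict: Not invertible.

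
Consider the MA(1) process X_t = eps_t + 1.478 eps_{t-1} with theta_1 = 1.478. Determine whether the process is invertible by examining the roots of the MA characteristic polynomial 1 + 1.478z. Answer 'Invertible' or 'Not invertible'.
\text{Not invertible}

The MA(q) characteristic polynomial is P(z) = 1 + 1.478z.
Invertibility requires all roots to lie outside the unit circle, i.e. |z| > 1 for every root.
This is linear in z: 1 + (1.478) z = 0  =>  z = -1/(1.478) = -0.67659,  |z| = 0.67659.
Moduli of all roots: 0.6766.
All moduli strictly greater than 1? No.
Verdict: Not invertible.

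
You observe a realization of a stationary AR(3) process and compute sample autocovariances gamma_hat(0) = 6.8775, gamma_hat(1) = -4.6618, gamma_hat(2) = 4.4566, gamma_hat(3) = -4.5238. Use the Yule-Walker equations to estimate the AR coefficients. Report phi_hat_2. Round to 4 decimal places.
\hat\phi_{2} = 0.2230

The Yule-Walker equations for an AR(p) process read, in matrix form,
  Gamma_p phi = r_p,   with   (Gamma_p)_{ij} = gamma(|i - j|),
                       (r_p)_i = gamma(i),   i,j = 1..p.
Substitute the sample gammas (Toeplitz matrix and right-hand side of size 3):
  Gamma_p = [[6.8775, -4.6618, 4.4566], [-4.6618, 6.8775, -4.6618], [4.4566, -4.6618, 6.8775]]
  r_p     = [-4.6618, 4.4566, -4.5238]
Written out (R1..R3):
  (R1) 6.8775 phi_1 - 4.6618 phi_2 + 4.4566 phi_3 = -4.6618
  (R2) -4.6618 phi_1 + 6.8775 phi_2 - 4.6618 phi_3 = 4.4566
  (R3) 4.4566 phi_1 - 4.6618 phi_2 + 6.8775 phi_3 = -4.5238
Gaussian elimination:
  R2 <- R2 - (-4.6618/6.8775) R1 = R2 - (-0.677834) R1:  3.717576 phi_2 - 1.640967 phi_3 = 1.296676
  R3 <- R3 - (4.4566/6.8775) R1 = R3 - (0.647997) R1:  -1.640967 phi_2 + 3.989636 phi_3 = -1.502967
  R3 <- R3 - (-1.640967/3.717576) R2 = R3 - (-0.441408) R2:  3.2653 phi_3 = -0.930604
Back-substitution:
  phi_hat_3 = -0.930604 / 3.2653 = -0.284998
  phi_hat_2 = (1.296676 - (-1.640967)(-0.284998)) / 3.717576 = 0.222996
  phi_hat_1 = (-4.6618 - (-4.6618)(0.222996) - (4.4566)(-0.284998)) / 6.8775 = -0.342002
So phi_hat = [-0.3420, 0.2230, -0.2850].
Therefore phi_hat_2 = 0.2230.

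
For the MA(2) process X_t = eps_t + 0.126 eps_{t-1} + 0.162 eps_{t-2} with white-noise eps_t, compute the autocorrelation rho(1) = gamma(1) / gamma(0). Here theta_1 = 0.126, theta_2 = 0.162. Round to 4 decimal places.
\rho(1) = 0.1405

For an MA(q) process with theta_0 = 1, the autocovariance is
  gamma(k) = sigma^2 * sum_{i=0..q-k} theta_i * theta_{i+k},
and rho(k) = gamma(k) / gamma(0). Sigma^2 cancels.
  numerator   = (1)*(0.126) + (0.126)*(0.162) = 0.146412.
  denominator = (1)^2 + (0.126)^2 + (0.162)^2 = 1.04212.
  rho(1) = 0.146412 / 1.04212 = 0.1405.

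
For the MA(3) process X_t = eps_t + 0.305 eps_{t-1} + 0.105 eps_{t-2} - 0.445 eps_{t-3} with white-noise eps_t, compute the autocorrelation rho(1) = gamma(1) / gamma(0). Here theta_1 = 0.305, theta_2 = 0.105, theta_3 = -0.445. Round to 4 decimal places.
\rho(1) = 0.2230

For an MA(q) process with theta_0 = 1, the autocovariance is
  gamma(k) = sigma^2 * sum_{i=0..q-k} theta_i * theta_{i+k},
and rho(k) = gamma(k) / gamma(0). Sigma^2 cancels.
  numerator   = (1)*(0.305) + (0.305)*(0.105) + (0.105)*(-0.445) = 0.2903.
  denominator = (1)^2 + (0.305)^2 + (0.105)^2 + (-0.445)^2 = 1.302075.
  rho(1) = 0.2903 / 1.302075 = 0.2230.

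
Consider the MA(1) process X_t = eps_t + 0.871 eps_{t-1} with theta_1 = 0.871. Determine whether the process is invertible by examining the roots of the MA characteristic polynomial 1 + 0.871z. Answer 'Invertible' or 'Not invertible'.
\text{Invertible}

The MA(q) characteristic polynomial is P(z) = 1 + 0.871z.
Invertibility requires all roots to lie outside the unit circle, i.e. |z| > 1 for every root.
This is linear in z: 1 + (0.871) z = 0  =>  z = -1/(0.871) = -1.148106,  |z| = 1.148106.
Moduli of all roots: 1.1481.
All moduli strictly greater than 1? Yes.
Verdict: Invertible.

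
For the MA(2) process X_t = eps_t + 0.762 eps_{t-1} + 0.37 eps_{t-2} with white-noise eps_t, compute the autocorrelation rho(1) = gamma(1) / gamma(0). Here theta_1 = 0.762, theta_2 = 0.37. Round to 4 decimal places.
\rho(1) = 0.6078

For an MA(q) process with theta_0 = 1, the autocovariance is
  gamma(k) = sigma^2 * sum_{i=0..q-k} theta_i * theta_{i+k},
and rho(k) = gamma(k) / gamma(0). Sigma^2 cancels.
  numerator   = (1)*(0.762) + (0.762)*(0.37) = 1.04394.
  denominator = (1)^2 + (0.762)^2 + (0.37)^2 = 1.717544.
  rho(1) = 1.04394 / 1.717544 = 0.6078.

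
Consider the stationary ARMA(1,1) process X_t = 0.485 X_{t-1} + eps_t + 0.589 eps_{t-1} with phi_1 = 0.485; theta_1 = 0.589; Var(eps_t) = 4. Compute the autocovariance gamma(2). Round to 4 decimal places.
\gamma(2) = 3.5027

Multiply the model equation by X_{t-k} and take expectations. With theta_0 = psi_0 = 1 and psi_j the MA(infinity) weights, this gives
  gamma(k) - sum_i phi_i gamma(k-i) = c_k,
  c_k = sigma^2 * sum_{j=k..q} theta_j psi_{j-k}   (c_k = 0 for k > q),
using gamma(-m) = gamma(m).
psi-weights needed (psi_j = theta_j + sum_i phi_i psi_{j-i}):
  psi_1 = theta_1 + phi_1 = 0.589 + (0.485) = 1.074
Right-hand sides:
  c_0 = sigma^2 (1 + theta_1 psi_1) = 4 * (1 + (0.589)(1.074)) = 4 * 1.632586 = 6.530344
  c_1 = sigma^2 theta_1 = 4 * (0.589) = 2.356
  c_2 = 0
Equations for k = 0 and k = 1 (AR order 1):
  gamma(0) = phi_1 gamma(1) + c_0
  gamma(1) = phi_1 gamma(0) + c_1
Substituting the second into the first: gamma(0) (1 - phi_1^2) = c_0 + phi_1 c_1, so
  gamma(0) = (c_0 + phi_1 c_1) / (1 - phi_1^2) = (6.530344 + (0.485)(2.356)) / (1 - (0.485)^2) = 7.673004 / 0.764775 = 10.033021.
  gamma(1) = phi_1 gamma(0) + c_1 = (0.485)(10.033021) + (2.356) = 7.222015.
For k = 2 (> q): gamma(2) = phi_1 gamma(1) = (0.485)(7.222015) = 3.502677.
Therefore gamma(2) = 3.5027 (to 4 decimal places).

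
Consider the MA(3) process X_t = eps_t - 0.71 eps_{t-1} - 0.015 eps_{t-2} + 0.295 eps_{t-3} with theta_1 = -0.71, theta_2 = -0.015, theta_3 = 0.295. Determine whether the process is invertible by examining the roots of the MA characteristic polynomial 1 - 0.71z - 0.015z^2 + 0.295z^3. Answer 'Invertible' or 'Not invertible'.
\text{Invertible}

The MA(q) characteristic polynomial is P(z) = 1 - 0.71z - 0.015z^2 + 0.295z^3.
Invertibility requires all roots to lie outside the unit circle, i.e. |z| > 1 for every root.
Degree 3: look for a simple real root z0 first, then factor out (1 - z/z0) and solve the remaining quadratic.
Testing z0 = -2: P(-2) = 1 + (-0.71)(-2) + (-0.015)(-2)^2 + (0.295)(-2)^3
  = 1 + (1.42) + (-0.06) + (-2.36) = 0.  So z_0 = -2 is a root, |z_0| = 2.
Divide out the factor (1 + 0.5 z) = (1 - z/z0) (since 1/z0 = -0.5):
  P(z) = (1 + 0.5 z)(1 + (-1.21) z + (0.59) z^2)
  [check: z-coef -1.21 - (-0.5) = -0.71; z^2-coef 0.59 - (-0.5)(-1.21) = -0.015; z^3-coef -(-0.5)(0.59) = 0.295.]
Remaining roots from the quadratic factor 1 + (-1.21) z + (0.59) z^2:
  Set 1 + (-1.21) z + (0.59) z^2 = 0, i.e. a z^2 + b z + c = 0 with a = 0.59, b = -1.21, c = 1.
  Discriminant D = b^2 - 4ac = (-1.21)^2 - 4*(0.59)*1 = 1.4641 - (2.36) = -0.8959.
  D < 0, so the roots are the complex-conjugate pair z = (-b +/- i sqrt(-D)) / (2a) = 1.0254 +/- 0.8021i.
  For a conjugate pair |z|^2 = z * conj(z) = (product of roots) = c/a = 1/(0.59) = 1.694915, so |z| = sqrt(1.694915) = 1.3019 for both roots.
Moduli of all roots: 2.0000, 1.3019, 1.3019.
All moduli strictly greater than 1? Yes.
Verdict: Invertible.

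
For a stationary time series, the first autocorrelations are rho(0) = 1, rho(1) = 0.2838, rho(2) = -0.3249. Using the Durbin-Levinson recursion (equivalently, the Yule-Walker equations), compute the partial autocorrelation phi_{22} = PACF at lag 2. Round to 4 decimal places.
\phi_{22} = -0.4410

The PACF at lag k is phi_{kk}, the last component of the solution
to the Yule-Walker system G_k phi = r_k where
  (G_k)_{ij} = rho(|i - j|), (r_k)_i = rho(i), i,j = 1..k.
Equivalently, Durbin-Levinson gives phi_{kk} iteratively:
  phi_{11} = rho(1)
  phi_{kk} = [rho(k) - sum_{j=1..k-1} phi_{k-1,j} rho(k-j)]
            / [1 - sum_{j=1..k-1} phi_{k-1,j} rho(j)],
  phi_{k,j} = phi_{k-1,j} - phi_{kk} phi_{k-1,k-j},  j = 1..k-1.
Step k = 1:
  phi_11 = rho(1) = 0.2838.
Step k = 2:
  phi_22 = [rho(2) - phi_11 rho(1)] / [1 - phi_11 rho(1)] = [-0.3249 - (0.2838)(0.2838)] / [1 - (0.2838)(0.2838)]
         = -0.40544244 / 0.91945756 = -0.441.
Therefore phi_{22} = -0.4410.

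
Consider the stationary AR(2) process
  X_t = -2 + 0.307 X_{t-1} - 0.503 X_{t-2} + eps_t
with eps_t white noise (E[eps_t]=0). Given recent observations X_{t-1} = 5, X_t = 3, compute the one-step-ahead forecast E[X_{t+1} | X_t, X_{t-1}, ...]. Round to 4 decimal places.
E[X_{t+1} \mid \mathcal F_t] = -3.5940

For an AR(p) model X_t = c + sum_i phi_i X_{t-i} + eps_t, the
one-step-ahead conditional mean is
  E[X_{t+1} | X_t, ...] = c + sum_i phi_i X_{t+1-i}.
Substitute known values:
  E[X_{t+1} | ...] = -2 + (0.307) * (3) + (-0.503) * (5)
                   = -3.5940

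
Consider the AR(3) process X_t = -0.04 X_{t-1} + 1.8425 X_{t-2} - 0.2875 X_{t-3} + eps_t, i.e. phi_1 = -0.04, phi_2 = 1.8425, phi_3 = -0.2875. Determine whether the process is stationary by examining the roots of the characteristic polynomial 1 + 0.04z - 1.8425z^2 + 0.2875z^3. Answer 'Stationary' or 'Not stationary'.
\text{Not stationary}

The AR(p) characteristic polynomial is P(z) = 1 + 0.04z - 1.8425z^2 + 0.2875z^3.
Stationarity requires all roots to lie outside the unit circle, i.e. |z| > 1 for every root.
Degree 3: look for a simple real root z0 first, then factor out (1 - z/z0) and solve the remaining quadratic.
Testing z0 = 0.8: P(0.8) = 1 + (0.04)(0.8) + (-1.8425)(0.8)^2 + (0.2875)(0.8)^3
  = 1 + (0.032) + (-1.1792) + (0.1472) = 0.  So z_0 = 0.8 is a root, |z_0| = 0.8.
Divide out the factor (1 - 1.25 z) = (1 - z/z0) (since 1/z0 = 1.25):
  P(z) = (1 - 1.25 z)(1 + (1.29) z + (-0.23) z^2)
  [check: z-coef 1.29 - (1.25) = 0.04; z^2-coef -0.23 - (1.25)(1.29) = -1.8425; z^3-coef -(1.25)(-0.23) = 0.2875.]
Remaining roots from the quadratic factor 1 + (1.29) z + (-0.23) z^2:
  Set 1 + (1.29) z + (-0.23) z^2 = 0, i.e. a z^2 + b z + c = 0 with a = -0.23, b = 1.29, c = 1.
  Discriminant D = b^2 - 4ac = (1.29)^2 - 4*(-0.23)*1 = 1.6641 - (-0.92) = 2.5841.
  D >= 0, so the roots are real: z = (-b +/- sqrt(D)) / (2a) = (-1.29 +/- 1.607514) / (-0.46).
    z_1 = (-1.29 + 1.607514) / (-0.46) = -0.6902,   |z_1| = 0.6902.
    z_2 = (-1.29 - 1.607514) / (-0.46) = 6.2989,   |z_2| = 6.2989.
Moduli of all roots: 0.8000, 0.6902, 6.2989.
All moduli strictly greater than 1? No.
Verdict: Not stationary.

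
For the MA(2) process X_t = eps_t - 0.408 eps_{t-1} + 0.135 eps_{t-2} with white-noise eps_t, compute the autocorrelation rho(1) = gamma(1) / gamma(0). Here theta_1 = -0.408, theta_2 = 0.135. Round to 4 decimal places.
\rho(1) = -0.3909

For an MA(q) process with theta_0 = 1, the autocovariance is
  gamma(k) = sigma^2 * sum_{i=0..q-k} theta_i * theta_{i+k},
and rho(k) = gamma(k) / gamma(0). Sigma^2 cancels.
  numerator   = (1)*(-0.408) + (-0.408)*(0.135) = -0.46308.
  denominator = (1)^2 + (-0.408)^2 + (0.135)^2 = 1.184689.
  rho(1) = -0.46308 / 1.184689 = -0.3909.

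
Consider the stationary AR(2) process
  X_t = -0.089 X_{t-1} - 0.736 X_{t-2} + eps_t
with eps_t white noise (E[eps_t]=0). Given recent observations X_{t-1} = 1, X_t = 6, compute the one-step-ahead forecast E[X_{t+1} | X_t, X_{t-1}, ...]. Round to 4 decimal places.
E[X_{t+1} \mid \mathcal F_t] = -1.2700

For an AR(p) model X_t = c + sum_i phi_i X_{t-i} + eps_t, the
one-step-ahead conditional mean is
  E[X_{t+1} | X_t, ...] = c + sum_i phi_i X_{t+1-i}.
Substitute known values:
  E[X_{t+1} | ...] = (-0.089) * (6) + (-0.736) * (1)
                   = -1.2700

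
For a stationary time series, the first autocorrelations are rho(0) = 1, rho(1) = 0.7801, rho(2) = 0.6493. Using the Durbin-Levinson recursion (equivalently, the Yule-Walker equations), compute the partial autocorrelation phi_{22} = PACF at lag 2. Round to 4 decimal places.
\phi_{22} = 0.1041

The PACF at lag k is phi_{kk}, the last component of the solution
to the Yule-Walker system G_k phi = r_k where
  (G_k)_{ij} = rho(|i - j|), (r_k)_i = rho(i), i,j = 1..k.
Equivalently, Durbin-Levinson gives phi_{kk} iteratively:
  phi_{11} = rho(1)
  phi_{kk} = [rho(k) - sum_{j=1..k-1} phi_{k-1,j} rho(k-j)]
            / [1 - sum_{j=1..k-1} phi_{k-1,j} rho(j)],
  phi_{k,j} = phi_{k-1,j} - phi_{kk} phi_{k-1,k-j},  j = 1..k-1.
Step k = 1:
  phi_11 = rho(1) = 0.7801.
Step k = 2:
  phi_22 = [rho(2) - phi_11 rho(1)] / [1 - phi_11 rho(1)] = [0.6493 - (0.7801)(0.7801)] / [1 - (0.7801)(0.7801)]
         = 0.04074399 / 0.39144399 = 0.1041.
Therefore phi_{22} = 0.1041.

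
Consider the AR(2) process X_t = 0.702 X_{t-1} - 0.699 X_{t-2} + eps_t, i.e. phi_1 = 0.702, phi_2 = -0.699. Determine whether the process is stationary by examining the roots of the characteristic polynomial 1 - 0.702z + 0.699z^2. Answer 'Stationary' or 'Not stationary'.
\text{Stationary}

The AR(p) characteristic polynomial is P(z) = 1 - 0.702z + 0.699z^2.
Stationarity requires all roots to lie outside the unit circle, i.e. |z| > 1 for every root.
Set 1 + (-0.702) z + (0.699) z^2 = 0, i.e. a z^2 + b z + c = 0 with a = 0.699, b = -0.702, c = 1.
Discriminant D = b^2 - 4ac = (-0.702)^2 - 4*(0.699)*1 = 0.492804 - (2.796) = -2.303196.
D < 0, so the roots are the complex-conjugate pair z = (-b +/- i sqrt(-D)) / (2a) = 0.5021 +/- 1.0856i.
For a conjugate pair |z|^2 = z * conj(z) = (product of roots) = c/a = 1/(0.699) = 1.430615, so |z| = sqrt(1.430615) = 1.1961 for both roots.
Moduli of all roots: 1.1961, 1.1961.
All moduli strictly greater than 1? Yes.
Verdict: Stationary.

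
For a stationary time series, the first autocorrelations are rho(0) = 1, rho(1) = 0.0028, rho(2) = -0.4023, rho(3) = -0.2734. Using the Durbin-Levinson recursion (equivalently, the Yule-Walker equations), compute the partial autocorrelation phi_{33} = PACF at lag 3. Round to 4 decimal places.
\phi_{33} = -0.3230

The PACF at lag k is phi_{kk}, the last component of the solution
to the Yule-Walker system G_k phi = r_k where
  (G_k)_{ij} = rho(|i - j|), (r_k)_i = rho(i), i,j = 1..k.
Equivalently, Durbin-Levinson gives phi_{kk} iteratively:
  phi_{11} = rho(1)
  phi_{kk} = [rho(k) - sum_{j=1..k-1} phi_{k-1,j} rho(k-j)]
            / [1 - sum_{j=1..k-1} phi_{k-1,j} rho(j)],
  phi_{k,j} = phi_{k-1,j} - phi_{kk} phi_{k-1,k-j},  j = 1..k-1.
Step k = 1:
  phi_11 = rho(1) = 0.0028.
Step k = 2:
  phi_22 = [rho(2) - phi_11 rho(1)] / [1 - phi_11 rho(1)] = [-0.4023 - (0.0028)(0.0028)] / [1 - (0.0028)(0.0028)]
         = -0.40230784 / 0.99999216 = -0.402311.
  Update: phi_21 = phi_11 - phi_22 phi_11 = 0.0028 - (-0.402311)(0.0028) = 0.003926.
Step k = 3:
  phi_33 = [rho(3) - phi_21 rho(2) - phi_22 rho(1)] / [1 - phi_21 rho(1) - phi_22 rho(2)]
    numerator   = -0.2734 - (0.003926)(-0.4023) - (-0.402311)(0.0028) = -0.27069391
    denominator = 1 - (0.003926)(0.0028) - (-0.402311)(-0.4023) = 0.83813929
  phi_33 = -0.27069391 / 0.83813929 = -0.323.
Therefore phi_{33} = -0.3230.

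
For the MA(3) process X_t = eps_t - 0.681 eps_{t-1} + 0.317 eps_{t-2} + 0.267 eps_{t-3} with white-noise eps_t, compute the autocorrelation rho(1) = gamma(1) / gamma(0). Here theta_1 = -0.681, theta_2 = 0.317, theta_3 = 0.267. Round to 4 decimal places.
\rho(1) = -0.4966

For an MA(q) process with theta_0 = 1, the autocovariance is
  gamma(k) = sigma^2 * sum_{i=0..q-k} theta_i * theta_{i+k},
and rho(k) = gamma(k) / gamma(0). Sigma^2 cancels.
  numerator   = (1)*(-0.681) + (-0.681)*(0.317) + (0.317)*(0.267) = -0.812238.
  denominator = (1)^2 + (-0.681)^2 + (0.317)^2 + (0.267)^2 = 1.635539.
  rho(1) = -0.812238 / 1.635539 = -0.4966.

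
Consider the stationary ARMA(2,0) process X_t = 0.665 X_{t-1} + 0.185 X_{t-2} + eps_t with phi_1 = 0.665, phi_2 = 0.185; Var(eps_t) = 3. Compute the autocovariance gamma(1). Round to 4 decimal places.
\gamma(1) = 7.5835

Multiply the model equation by X_{t-k} and take expectations. With theta_0 = psi_0 = 1 and psi_j the MA(infinity) weights, this gives
  gamma(k) - sum_i phi_i gamma(k-i) = c_k,
  c_k = sigma^2 * sum_{j=k..q} theta_j psi_{j-k}   (c_k = 0 for k > q),
using gamma(-m) = gamma(m).
Pure AR (q = 0): c_0 = sigma^2 = 3, c_k = 0 for k >= 1.
Equations for k = 0, 1, 2 (AR order 2, c_2 = 0):
  (E0) gamma(0) = phi_1 gamma(1) + phi_2 gamma(2) + c_0
  (E1) gamma(1) = phi_1 gamma(0) + phi_2 gamma(1) + c_1
  (E2) gamma(2) = phi_1 gamma(1) + phi_2 gamma(0)
From (E1): gamma(1) = A gamma(0) + B with
  A = phi_1 / (1 - phi_2) = 0.665 / 0.815 = 0.815951,   B = c_1 / (1 - phi_2) = 0 / 0.815 = 0.
Insert (E2) into (E0): gamma(0) (1 - phi_2^2) = phi_1 (1 + phi_2) gamma(1) + c_0.
  phi_1 (1 + phi_2) = (0.665)(1.185) = 0.788025,   1 - phi_2^2 = 0.965775.
Replace gamma(1) by A gamma(0) + B and collect gamma(0):
  gamma(0) [0.965775 - (0.788025)(0.815951)] = c_0 = 3
  gamma(0) * 0.322785 = 3
  gamma(0) = 3 / 0.322785 = 9.294104.
  gamma(1) = A gamma(0) = (0.815951)(9.294104) = 7.583533.
Therefore gamma(1) = 7.5835 (to 4 decimal places).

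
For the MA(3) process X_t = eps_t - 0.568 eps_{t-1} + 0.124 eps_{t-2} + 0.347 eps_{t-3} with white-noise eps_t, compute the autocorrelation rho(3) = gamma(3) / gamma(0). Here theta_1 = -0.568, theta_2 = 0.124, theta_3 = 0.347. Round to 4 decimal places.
\rho(3) = 0.2379

For an MA(q) process with theta_0 = 1, the autocovariance is
  gamma(k) = sigma^2 * sum_{i=0..q-k} theta_i * theta_{i+k},
and rho(k) = gamma(k) / gamma(0). Sigma^2 cancels.
  numerator   = (1)*(0.347) = 0.347.
  denominator = (1)^2 + (-0.568)^2 + (0.124)^2 + (0.347)^2 = 1.458409.
  rho(3) = 0.347 / 1.458409 = 0.2379.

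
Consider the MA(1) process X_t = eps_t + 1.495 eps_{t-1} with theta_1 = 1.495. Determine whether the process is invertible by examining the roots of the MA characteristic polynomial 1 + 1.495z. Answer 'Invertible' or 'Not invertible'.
\text{Not invertible}

The MA(q) characteristic polynomial is P(z) = 1 + 1.495z.
Invertibility requires all roots to lie outside the unit circle, i.e. |z| > 1 for every root.
This is linear in z: 1 + (1.495) z = 0  =>  z = -1/(1.495) = -0.668896,  |z| = 0.668896.
Moduli of all roots: 0.6689.
All moduli strictly greater than 1? No.
Verdict: Not invertible.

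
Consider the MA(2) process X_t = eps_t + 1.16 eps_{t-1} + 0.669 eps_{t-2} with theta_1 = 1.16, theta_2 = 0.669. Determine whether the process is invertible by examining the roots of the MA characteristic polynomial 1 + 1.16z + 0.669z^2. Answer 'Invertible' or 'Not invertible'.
\text{Invertible}

The MA(q) characteristic polynomial is P(z) = 1 + 1.16z + 0.669z^2.
Invertibility requires all roots to lie outside the unit circle, i.e. |z| > 1 for every root.
Set 1 + (1.16) z + (0.669) z^2 = 0, i.e. a z^2 + b z + c = 0 with a = 0.669, b = 1.16, c = 1.
Discriminant D = b^2 - 4ac = (1.16)^2 - 4*(0.669)*1 = 1.3456 - (2.676) = -1.3304.
D < 0, so the roots are the complex-conjugate pair z = (-b +/- i sqrt(-D)) / (2a) = -0.867 +/- 0.8621i.
For a conjugate pair |z|^2 = z * conj(z) = (product of roots) = c/a = 1/(0.669) = 1.494768, so |z| = sqrt(1.494768) = 1.2226 for both roots.
Moduli of all roots: 1.2226, 1.2226.
All moduli strictly greater than 1? Yes.
Verdict: Invertible.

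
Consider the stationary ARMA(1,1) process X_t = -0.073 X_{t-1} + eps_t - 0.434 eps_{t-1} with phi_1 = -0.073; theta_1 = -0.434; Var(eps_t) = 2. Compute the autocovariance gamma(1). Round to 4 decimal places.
\gamma(1) = -1.0517

Multiply the model equation by X_{t-k} and take expectations. With theta_0 = psi_0 = 1 and psi_j the MA(infinity) weights, this gives
  gamma(k) - sum_i phi_i gamma(k-i) = c_k,
  c_k = sigma^2 * sum_{j=k..q} theta_j psi_{j-k}   (c_k = 0 for k > q),
using gamma(-m) = gamma(m).
psi-weights needed (psi_j = theta_j + sum_i phi_i psi_{j-i}):
  psi_1 = theta_1 + phi_1 = -0.434 + (-0.073) = -0.507
Right-hand sides:
  c_0 = sigma^2 (1 + theta_1 psi_1) = 2 * (1 + (-0.434)(-0.507)) = 2 * 1.220038 = 2.440076
  c_1 = sigma^2 theta_1 = 2 * (-0.434) = -0.868
  c_2 = 0
Equations for k = 0 and k = 1 (AR order 1):
  gamma(0) = phi_1 gamma(1) + c_0
  gamma(1) = phi_1 gamma(0) + c_1
Substituting the second into the first: gamma(0) (1 - phi_1^2) = c_0 + phi_1 c_1, so
  gamma(0) = (c_0 + phi_1 c_1) / (1 - phi_1^2) = (2.440076 + (-0.073)(-0.868)) / (1 - (-0.073)^2) = 2.50344 / 0.994671 = 2.516852.
  gamma(1) = phi_1 gamma(0) + c_1 = (-0.073)(2.516852) + (-0.868) = -1.05173.
Therefore gamma(1) = -1.0517 (to 4 decimal places).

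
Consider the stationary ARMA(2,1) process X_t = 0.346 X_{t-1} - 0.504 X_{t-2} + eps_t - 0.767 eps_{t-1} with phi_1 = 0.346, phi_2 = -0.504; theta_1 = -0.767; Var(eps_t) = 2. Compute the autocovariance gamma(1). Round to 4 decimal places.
\gamma(1) = -0.2154

Multiply the model equation by X_{t-k} and take expectations. With theta_0 = psi_0 = 1 and psi_j the MA(infinity) weights, this gives
  gamma(k) - sum_i phi_i gamma(k-i) = c_k,
  c_k = sigma^2 * sum_{j=k..q} theta_j psi_{j-k}   (c_k = 0 for k > q),
using gamma(-m) = gamma(m).
psi-weights needed (psi_j = theta_j + sum_i phi_i psi_{j-i}):
  psi_1 = theta_1 + phi_1 = -0.767 + (0.346) = -0.421
Right-hand sides:
  c_0 = sigma^2 (1 + theta_1 psi_1) = 2 * (1 + (-0.767)(-0.421)) = 2 * 1.322907 = 2.645814
  c_1 = sigma^2 theta_1 = 2 * (-0.767) = -1.534
  c_2 = 0
Equations for k = 0, 1, 2 (AR order 2, c_2 = 0):
  (E0) gamma(0) = phi_1 gamma(1) + phi_2 gamma(2) + c_0
  (E1) gamma(1) = phi_1 gamma(0) + phi_2 gamma(1) + c_1
  (E2) gamma(2) = phi_1 gamma(1) + phi_2 gamma(0)
From (E1): gamma(1) = A gamma(0) + B with
  A = phi_1 / (1 - phi_2) = 0.346 / 1.504 = 0.230053,   B = c_1 / (1 - phi_2) = -1.534 / 1.504 = -1.019947.
Insert (E2) into (E0): gamma(0) (1 - phi_2^2) = phi_1 (1 + phi_2) gamma(1) + c_0.
  phi_1 (1 + phi_2) = (0.346)(0.496) = 0.171616,   1 - phi_2^2 = 0.745984.
Replace gamma(1) by A gamma(0) + B and collect gamma(0):
  gamma(0) [0.745984 - (0.171616)(0.230053)] = (0.171616)(-1.019947) + 2.645814
  gamma(0) * 0.706503 = 2.470775
  gamma(0) = 2.470775 / 0.706503 = 3.497188.
  gamma(1) = A gamma(0) + B = (0.230053)(3.497188) + (-1.019947) = -0.215407.
Therefore gamma(1) = -0.2154 (to 4 decimal places).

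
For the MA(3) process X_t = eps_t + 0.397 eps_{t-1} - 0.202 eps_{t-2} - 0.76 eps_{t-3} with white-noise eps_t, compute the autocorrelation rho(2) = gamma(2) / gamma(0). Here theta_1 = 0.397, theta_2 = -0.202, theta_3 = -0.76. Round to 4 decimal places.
\rho(2) = -0.2836

For an MA(q) process with theta_0 = 1, the autocovariance is
  gamma(k) = sigma^2 * sum_{i=0..q-k} theta_i * theta_{i+k},
and rho(k) = gamma(k) / gamma(0). Sigma^2 cancels.
  numerator   = (1)*(-0.202) + (0.397)*(-0.76) = -0.50372.
  denominator = (1)^2 + (0.397)^2 + (-0.202)^2 + (-0.76)^2 = 1.776013.
  rho(2) = -0.50372 / 1.776013 = -0.2836.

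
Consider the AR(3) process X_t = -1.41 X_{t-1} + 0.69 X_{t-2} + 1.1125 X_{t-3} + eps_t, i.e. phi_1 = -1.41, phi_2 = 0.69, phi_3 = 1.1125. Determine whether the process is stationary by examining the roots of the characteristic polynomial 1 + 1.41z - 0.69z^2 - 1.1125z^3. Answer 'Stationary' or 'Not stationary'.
\text{Not stationary}

The AR(p) characteristic polynomial is P(z) = 1 + 1.41z - 0.69z^2 - 1.1125z^3.
Stationarity requires all roots to lie outside the unit circle, i.e. |z| > 1 for every root.
Degree 3: look for a simple real root z0 first, then factor out (1 - z/z0) and solve the remaining quadratic.
Testing z0 = -0.8: P(-0.8) = 1 + (1.41)(-0.8) + (-0.69)(-0.8)^2 + (-1.1125)(-0.8)^3
  = 1 + (-1.128) + (-0.4416) + (0.5696) = 0.  So z_0 = -0.8 is a root, |z_0| = 0.8.
Divide out the factor (1 + 1.25 z) = (1 - z/z0) (since 1/z0 = -1.25):
  P(z) = (1 + 1.25 z)(1 + (0.16) z + (-0.89) z^2)
  [check: z-coef 0.16 - (-1.25) = 1.41; z^2-coef -0.89 - (-1.25)(0.16) = -0.69; z^3-coef -(-1.25)(-0.89) = -1.1125.]
Remaining roots from the quadratic factor 1 + (0.16) z + (-0.89) z^2:
  Set 1 + (0.16) z + (-0.89) z^2 = 0, i.e. a z^2 + b z + c = 0 with a = -0.89, b = 0.16, c = 1.
  Discriminant D = b^2 - 4ac = (0.16)^2 - 4*(-0.89)*1 = 0.0256 - (-3.56) = 3.5856.
  D >= 0, so the roots are real: z = (-b +/- sqrt(D)) / (2a) = (-0.16 +/- 1.893568) / (-1.78).
    z_1 = (-0.16 + 1.893568) / (-1.78) = -0.9739,   |z_1| = 0.9739.
    z_2 = (-0.16 - 1.893568) / (-1.78) = 1.1537,   |z_2| = 1.1537.
Moduli of all roots: 0.8000, 0.9739, 1.1537.
All moduli strictly greater than 1? No.
Verdict: Not stationary.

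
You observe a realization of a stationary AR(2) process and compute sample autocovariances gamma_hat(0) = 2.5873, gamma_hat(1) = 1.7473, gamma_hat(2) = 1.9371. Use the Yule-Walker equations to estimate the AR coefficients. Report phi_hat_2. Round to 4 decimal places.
\hat\phi_{2} = 0.5380

The Yule-Walker equations for an AR(p) process read, in matrix form,
  Gamma_p phi = r_p,   with   (Gamma_p)_{ij} = gamma(|i - j|),
                       (r_p)_i = gamma(i),   i,j = 1..p.
Substitute the sample gammas (Toeplitz matrix and right-hand side of size 2):
  Gamma_p = [[2.5873, 1.7473], [1.7473, 2.5873]]
  r_p     = [1.7473, 1.9371]
Written out:
  2.5873 phi_1 + 1.7473 phi_2 = 1.7473
  1.7473 phi_1 + 2.5873 phi_2 = 1.9371
Solve by Cramer's rule:
  det = gamma(0)^2 - gamma(1)^2 = (2.5873)^2 - (1.7473)^2 = 6.69412129 - 3.05305729 = 3.641064
  phi_hat_1 = [gamma(1) gamma(0) - gamma(1) gamma(2)] / det = [(1.7473)(2.5873) - (1.7473)(1.9371)] / 3.641064 = 1.13609446 / 3.641064 = 0.312
  phi_hat_2 = [gamma(0) gamma(2) - gamma(1)^2] / det = [(2.5873)(1.9371) - (1.7473)^2] / 3.641064 = 1.95880154 / 3.641064 = 0.538
So phi_hat = [0.3120, 0.5380].
Therefore phi_hat_2 = 0.5380.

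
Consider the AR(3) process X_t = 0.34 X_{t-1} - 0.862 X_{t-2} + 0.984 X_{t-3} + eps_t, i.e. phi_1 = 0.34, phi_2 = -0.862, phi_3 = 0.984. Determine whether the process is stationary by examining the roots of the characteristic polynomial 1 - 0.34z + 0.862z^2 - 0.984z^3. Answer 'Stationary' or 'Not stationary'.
\text{Not stationary}

The AR(p) characteristic polynomial is P(z) = 1 - 0.34z + 0.862z^2 - 0.984z^3.
Stationarity requires all roots to lie outside the unit circle, i.e. |z| > 1 for every root.
Degree 3: look for a simple real root z0 first, then factor out (1 - z/z0) and solve the remaining quadratic.
Testing z0 = 1.25: P(1.25) = 1 + (-0.34)(1.25) + (0.862)(1.25)^2 + (-0.984)(1.25)^3
  = 1 + (-0.425) + (1.346875) + (-1.921875) = 0.  So z_0 = 1.25 is a root, |z_0| = 1.25.
Divide out the factor (1 - 0.8 z) = (1 - z/z0) (since 1/z0 = 0.8):
  P(z) = (1 - 0.8 z)(1 + (0.46) z + (1.23) z^2)
  [check: z-coef 0.46 - (0.8) = -0.34; z^2-coef 1.23 - (0.8)(0.46) = 0.862; z^3-coef -(0.8)(1.23) = -0.984.]
Remaining roots from the quadratic factor 1 + (0.46) z + (1.23) z^2:
  Set 1 + (0.46) z + (1.23) z^2 = 0, i.e. a z^2 + b z + c = 0 with a = 1.23, b = 0.46, c = 1.
  Discriminant D = b^2 - 4ac = (0.46)^2 - 4*(1.23)*1 = 0.2116 - (4.92) = -4.7084.
  D < 0, so the roots are the complex-conjugate pair z = (-b +/- i sqrt(-D)) / (2a) = -0.187 +/- 0.8821i.
  For a conjugate pair |z|^2 = z * conj(z) = (product of roots) = c/a = 1/(1.23) = 0.813008, so |z| = sqrt(0.813008) = 0.9017 for both roots.
Moduli of all roots: 1.2500, 0.9017, 0.9017.
All moduli strictly greater than 1? No.
Verdict: Not stationary.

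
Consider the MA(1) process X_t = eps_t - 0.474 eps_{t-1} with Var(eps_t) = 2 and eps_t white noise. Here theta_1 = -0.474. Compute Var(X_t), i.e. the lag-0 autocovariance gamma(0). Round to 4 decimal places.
\gamma(0) = 2.4494

For an MA(q) process X_t = eps_t + sum_i theta_i eps_{t-i} with
Var(eps_t) = sigma^2, the variance is
  gamma(0) = sigma^2 * (1 + sum_i theta_i^2).
  sum_i theta_i^2 = (-0.474)^2 = 0.224676.
  gamma(0) = 2 * (1 + 0.224676) = 2 * 1.224676 = 2.449352, which rounds to 2.4494.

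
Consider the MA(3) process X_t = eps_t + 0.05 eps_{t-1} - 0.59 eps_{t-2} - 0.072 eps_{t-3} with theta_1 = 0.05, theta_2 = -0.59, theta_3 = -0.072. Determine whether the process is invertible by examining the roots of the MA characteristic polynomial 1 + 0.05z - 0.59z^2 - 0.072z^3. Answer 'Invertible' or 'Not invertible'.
\text{Invertible}

The MA(q) characteristic polynomial is P(z) = 1 + 0.05z - 0.59z^2 - 0.072z^3.
Invertibility requires all roots to lie outside the unit circle, i.e. |z| > 1 for every root.
Degree 3: look for a simple real root z0 first, then factor out (1 - z/z0) and solve the remaining quadratic.
Testing z0 = 1.25: P(1.25) = 1 + (0.05)(1.25) + (-0.59)(1.25)^2 + (-0.072)(1.25)^3
  = 1 + (0.0625) + (-0.921875) + (-0.140625) = 0.  So z_0 = 1.25 is a root, |z_0| = 1.25.
Divide out the factor (1 - 0.8 z) = (1 - z/z0) (since 1/z0 = 0.8):
  P(z) = (1 - 0.8 z)(1 + (0.85) z + (0.09) z^2)
  [check: z-coef 0.85 - (0.8) = 0.05; z^2-coef 0.09 - (0.8)(0.85) = -0.59; z^3-coef -(0.8)(0.09) = -0.072.]
Remaining roots from the quadratic factor 1 + (0.85) z + (0.09) z^2:
  Set 1 + (0.85) z + (0.09) z^2 = 0, i.e. a z^2 + b z + c = 0 with a = 0.09, b = 0.85, c = 1.
  Discriminant D = b^2 - 4ac = (0.85)^2 - 4*(0.09)*1 = 0.7225 - (0.36) = 0.3625.
  D >= 0, so the roots are real: z = (-b +/- sqrt(D)) / (2a) = (-0.85 +/- 0.60208) / (0.18).
    z_1 = (-0.85 + 0.60208) / (0.18) = -1.3773,   |z_1| = 1.3773.
    z_2 = (-0.85 - 0.60208) / (0.18) = -8.0671,   |z_2| = 8.0671.
Moduli of all roots: 1.2500, 1.3773, 8.0671.
All moduli strictly greater than 1? Yes.
Verdict: Invertible.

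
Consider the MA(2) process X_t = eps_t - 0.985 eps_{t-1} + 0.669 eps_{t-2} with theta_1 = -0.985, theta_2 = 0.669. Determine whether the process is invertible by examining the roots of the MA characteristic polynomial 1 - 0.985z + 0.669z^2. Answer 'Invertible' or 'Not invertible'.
\text{Invertible}

The MA(q) characteristic polynomial is P(z) = 1 - 0.985z + 0.669z^2.
Invertibility requires all roots to lie outside the unit circle, i.e. |z| > 1 for every root.
Set 1 + (-0.985) z + (0.669) z^2 = 0, i.e. a z^2 + b z + c = 0 with a = 0.669, b = -0.985, c = 1.
Discriminant D = b^2 - 4ac = (-0.985)^2 - 4*(0.669)*1 = 0.970225 - (2.676) = -1.705775.
D < 0, so the roots are the complex-conjugate pair z = (-b +/- i sqrt(-D)) / (2a) = 0.7362 +/- 0.9761i.
For a conjugate pair |z|^2 = z * conj(z) = (product of roots) = c/a = 1/(0.669) = 1.494768, so |z| = sqrt(1.494768) = 1.2226 for both roots.
Moduli of all roots: 1.2226, 1.2226.
All moduli strictly greater than 1? Yes.
Verdict: Invertible.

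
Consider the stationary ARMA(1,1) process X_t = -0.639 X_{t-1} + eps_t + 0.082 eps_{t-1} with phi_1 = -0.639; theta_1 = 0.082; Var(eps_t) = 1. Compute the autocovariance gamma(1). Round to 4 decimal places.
\gamma(1) = -0.8921

Multiply the model equation by X_{t-k} and take expectations. With theta_0 = psi_0 = 1 and psi_j the MA(infinity) weights, this gives
  gamma(k) - sum_i phi_i gamma(k-i) = c_k,
  c_k = sigma^2 * sum_{j=k..q} theta_j psi_{j-k}   (c_k = 0 for k > q),
using gamma(-m) = gamma(m).
psi-weights needed (psi_j = theta_j + sum_i phi_i psi_{j-i}):
  psi_1 = theta_1 + phi_1 = 0.082 + (-0.639) = -0.557
Right-hand sides:
  c_0 = sigma^2 (1 + theta_1 psi_1) = 1 * (1 + (0.082)(-0.557)) = 1 * 0.954326 = 0.954326
  c_1 = sigma^2 theta_1 = 1 * (0.082) = 0.082
  c_2 = 0
Equations for k = 0 and k = 1 (AR order 1):
  gamma(0) = phi_1 gamma(1) + c_0
  gamma(1) = phi_1 gamma(0) + c_1
Substituting the second into the first: gamma(0) (1 - phi_1^2) = c_0 + phi_1 c_1, so
  gamma(0) = (c_0 + phi_1 c_1) / (1 - phi_1^2) = (0.954326 + (-0.639)(0.082)) / (1 - (-0.639)^2) = 0.901928 / 0.591679 = 1.524354.
  gamma(1) = phi_1 gamma(0) + c_1 = (-0.639)(1.524354) + (0.082) = -0.892062.
Therefore gamma(1) = -0.8921 (to 4 decimal places).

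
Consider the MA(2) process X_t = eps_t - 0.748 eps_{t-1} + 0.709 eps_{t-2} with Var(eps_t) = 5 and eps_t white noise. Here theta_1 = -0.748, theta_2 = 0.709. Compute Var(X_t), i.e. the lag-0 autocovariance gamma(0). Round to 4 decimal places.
\gamma(0) = 10.3109

For an MA(q) process X_t = eps_t + sum_i theta_i eps_{t-i} with
Var(eps_t) = sigma^2, the variance is
  gamma(0) = sigma^2 * (1 + sum_i theta_i^2).
  sum_i theta_i^2 = (-0.748)^2 + (0.709)^2 = 0.559504 + 0.502681 = 1.062185.
  gamma(0) = 5 * (1 + 1.062185) = 5 * 2.062185 = 10.310925, which rounds to 10.3109.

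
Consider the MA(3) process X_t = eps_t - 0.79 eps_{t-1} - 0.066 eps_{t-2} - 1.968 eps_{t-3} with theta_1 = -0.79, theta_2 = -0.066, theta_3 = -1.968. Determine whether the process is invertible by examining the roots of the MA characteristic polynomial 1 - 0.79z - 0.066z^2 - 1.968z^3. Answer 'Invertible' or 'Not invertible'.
\text{Not invertible}

The MA(q) characteristic polynomial is P(z) = 1 - 0.79z - 0.066z^2 - 1.968z^3.
Invertibility requires all roots to lie outside the unit circle, i.e. |z| > 1 for every root.
Degree 3: look for a simple real root z0 first, then factor out (1 - z/z0) and solve the remaining quadratic.
Testing z0 = 0.625: P(0.625) = 1 + (-0.79)(0.625) + (-0.066)(0.625)^2 + (-1.968)(0.625)^3
  = 1 + (-0.49375) + (-0.025781) + (-0.480469) = 0.  So z_0 = 0.625 is a root, |z_0| = 0.625.
Divide out the factor (1 - 1.6 z) = (1 - z/z0) (since 1/z0 = 1.6):
  P(z) = (1 - 1.6 z)(1 + (0.81) z + (1.23) z^2)
  [check: z-coef 0.81 - (1.6) = -0.79; z^2-coef 1.23 - (1.6)(0.81) = -0.066; z^3-coef -(1.6)(1.23) = -1.968.]
Remaining roots from the quadratic factor 1 + (0.81) z + (1.23) z^2:
  Set 1 + (0.81) z + (1.23) z^2 = 0, i.e. a z^2 + b z + c = 0 with a = 1.23, b = 0.81, c = 1.
  Discriminant D = b^2 - 4ac = (0.81)^2 - 4*(1.23)*1 = 0.6561 - (4.92) = -4.2639.
  D < 0, so the roots are the complex-conjugate pair z = (-b +/- i sqrt(-D)) / (2a) = -0.3293 +/- 0.8394i.
  For a conjugate pair |z|^2 = z * conj(z) = (product of roots) = c/a = 1/(1.23) = 0.813008, so |z| = sqrt(0.813008) = 0.9017 for both roots.
Moduli of all roots: 0.6250, 0.9017, 0.9017.
All moduli strictly greater than 1? No.
Verdict: Not invertible.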